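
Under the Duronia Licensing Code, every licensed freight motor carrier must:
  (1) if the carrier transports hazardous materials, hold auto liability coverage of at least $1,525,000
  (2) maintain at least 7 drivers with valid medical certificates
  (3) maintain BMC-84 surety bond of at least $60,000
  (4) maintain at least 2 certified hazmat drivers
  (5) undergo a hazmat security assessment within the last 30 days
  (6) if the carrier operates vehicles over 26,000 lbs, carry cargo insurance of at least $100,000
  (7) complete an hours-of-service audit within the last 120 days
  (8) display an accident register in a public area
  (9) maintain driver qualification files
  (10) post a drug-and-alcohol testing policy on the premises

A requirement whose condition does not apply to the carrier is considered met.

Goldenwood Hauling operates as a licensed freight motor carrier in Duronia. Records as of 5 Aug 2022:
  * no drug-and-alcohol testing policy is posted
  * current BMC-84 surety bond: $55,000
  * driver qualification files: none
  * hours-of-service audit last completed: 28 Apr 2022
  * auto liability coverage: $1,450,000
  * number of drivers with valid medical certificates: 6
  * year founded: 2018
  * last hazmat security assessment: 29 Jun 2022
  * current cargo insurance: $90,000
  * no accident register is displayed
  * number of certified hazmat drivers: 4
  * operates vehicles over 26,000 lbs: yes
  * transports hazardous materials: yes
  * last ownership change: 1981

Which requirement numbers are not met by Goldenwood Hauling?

1. condition 'transports hazardous materials' holds; auto liability coverage $1,450,000 < $1,525,000 → not met
2. drivers with valid medical certificates 6 < 7 → not met
3. BMC-84 surety bond $55,000 < $60,000 → not met
4. certified hazmat drivers 4 ≥ 2 → met
5. hazmat security assessment 37 days ago vs limit 30 → not met
6. condition 'operates vehicles over 26,000 lbs' holds; cargo insurance $90,000 < $100,000 → not met
7. hours-of-service audit 99 days ago vs limit 120 → met
8. accident register absent → not met
9. driver qualification files absent → not met
10. drug-and-alcohol testing policy absent → not met
Not met: 1, 2, 3, 5, 6, 8, 9, 10

1, 2, 3, 5, 6, 8, 9, 10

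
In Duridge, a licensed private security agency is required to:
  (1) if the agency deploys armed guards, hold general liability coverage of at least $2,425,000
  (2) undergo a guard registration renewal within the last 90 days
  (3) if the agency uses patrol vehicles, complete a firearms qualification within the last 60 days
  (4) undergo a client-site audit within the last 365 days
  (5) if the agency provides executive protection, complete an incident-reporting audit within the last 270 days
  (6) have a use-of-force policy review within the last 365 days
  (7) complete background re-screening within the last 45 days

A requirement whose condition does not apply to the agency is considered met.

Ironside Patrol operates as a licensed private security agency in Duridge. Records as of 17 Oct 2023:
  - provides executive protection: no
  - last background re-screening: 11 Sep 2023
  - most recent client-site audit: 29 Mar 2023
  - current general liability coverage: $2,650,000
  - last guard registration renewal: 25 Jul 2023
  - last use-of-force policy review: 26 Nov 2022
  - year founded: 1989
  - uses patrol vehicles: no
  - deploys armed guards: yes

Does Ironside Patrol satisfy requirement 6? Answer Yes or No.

6. use-of-force policy review 325 days ago vs limit 365 → met

Yes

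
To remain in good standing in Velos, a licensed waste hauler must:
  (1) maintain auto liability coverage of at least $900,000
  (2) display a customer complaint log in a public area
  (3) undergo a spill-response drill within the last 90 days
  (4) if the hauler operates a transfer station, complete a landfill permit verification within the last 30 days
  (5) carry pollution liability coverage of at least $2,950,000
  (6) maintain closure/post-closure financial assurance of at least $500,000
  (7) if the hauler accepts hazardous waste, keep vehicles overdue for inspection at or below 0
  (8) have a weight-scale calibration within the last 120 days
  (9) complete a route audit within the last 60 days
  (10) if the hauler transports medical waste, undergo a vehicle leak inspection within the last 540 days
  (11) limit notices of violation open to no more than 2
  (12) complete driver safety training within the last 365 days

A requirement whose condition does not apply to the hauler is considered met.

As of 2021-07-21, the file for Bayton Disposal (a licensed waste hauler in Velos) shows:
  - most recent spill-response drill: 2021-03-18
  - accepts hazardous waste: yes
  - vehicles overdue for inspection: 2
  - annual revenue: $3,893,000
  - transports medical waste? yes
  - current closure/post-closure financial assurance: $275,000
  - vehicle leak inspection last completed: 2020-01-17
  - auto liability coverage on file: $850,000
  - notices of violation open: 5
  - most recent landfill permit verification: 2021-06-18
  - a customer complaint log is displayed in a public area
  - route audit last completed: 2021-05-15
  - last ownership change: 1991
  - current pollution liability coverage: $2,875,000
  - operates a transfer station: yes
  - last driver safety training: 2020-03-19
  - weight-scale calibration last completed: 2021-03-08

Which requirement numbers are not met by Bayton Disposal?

1, 3, 4, 5, 6, 7, 8, 9, 10, 11, 12

1. auto liability coverage $850,000 < $900,000 → not met
2. customer complaint log present → met
3. spill-response drill 125 days ago vs limit 90 → not met
4. condition 'operates a transfer station' holds; landfill permit verification 33 days ago vs limit 30 → not met
5. pollution liability coverage $2,875,000 < $2,950,000 → not met
6. closure/post-closure financial assurance $275,000 < $500,000 → not met
7. condition 'accepts hazardous waste' holds; vehicles overdue for inspection 2 > 0 → not met
8. weight-scale calibration 135 days ago vs limit 120 → not met
9. route audit 67 days ago vs limit 60 → not met
10. condition 'transports medical waste' holds; vehicle leak inspection 551 days ago vs limit 540 → not met
11. notices of violation open 5 > 2 → not met
12. driver safety training 489 days ago vs limit 365 → not met
Not met: 1, 3, 4, 5, 6, 7, 8, 9, 10, 11, 12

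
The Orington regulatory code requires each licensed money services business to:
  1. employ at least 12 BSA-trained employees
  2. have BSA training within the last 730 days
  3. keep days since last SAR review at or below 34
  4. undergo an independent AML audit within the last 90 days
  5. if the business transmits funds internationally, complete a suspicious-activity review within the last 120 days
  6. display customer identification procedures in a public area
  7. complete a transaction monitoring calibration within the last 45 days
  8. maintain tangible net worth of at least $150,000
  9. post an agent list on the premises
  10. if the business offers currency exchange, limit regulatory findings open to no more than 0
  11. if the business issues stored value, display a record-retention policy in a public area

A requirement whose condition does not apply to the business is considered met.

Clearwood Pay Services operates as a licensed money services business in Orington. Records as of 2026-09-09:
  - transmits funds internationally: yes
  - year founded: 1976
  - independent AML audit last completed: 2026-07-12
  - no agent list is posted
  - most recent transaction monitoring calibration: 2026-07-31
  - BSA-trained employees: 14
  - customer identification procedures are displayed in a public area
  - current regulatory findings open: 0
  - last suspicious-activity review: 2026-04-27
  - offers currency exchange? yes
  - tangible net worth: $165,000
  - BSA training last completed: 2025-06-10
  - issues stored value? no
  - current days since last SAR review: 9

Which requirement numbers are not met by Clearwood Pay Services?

1. BSA-trained employees 14 ≥ 12 → met
2. BSA training 456 days ago vs limit 730 → met
3. days since last SAR review 9 ≤ 34 → met
4. independent AML audit 59 days ago vs limit 90 → met
5. condition 'transmits funds internationally' holds; suspicious-activity review 135 days ago vs limit 120 → not met
6. customer identification procedures present → met
7. transaction monitoring calibration 40 days ago vs limit 45 → met
8. tangible net worth $165,000 ≥ $150,000 → met
9. agent list absent → not met
10. condition 'offers currency exchange' holds; regulatory findings open 0 ≤ 0 → met
11. condition 'issues stored value' does not hold → requirement n/a → met
Not met: 5, 9

5, 9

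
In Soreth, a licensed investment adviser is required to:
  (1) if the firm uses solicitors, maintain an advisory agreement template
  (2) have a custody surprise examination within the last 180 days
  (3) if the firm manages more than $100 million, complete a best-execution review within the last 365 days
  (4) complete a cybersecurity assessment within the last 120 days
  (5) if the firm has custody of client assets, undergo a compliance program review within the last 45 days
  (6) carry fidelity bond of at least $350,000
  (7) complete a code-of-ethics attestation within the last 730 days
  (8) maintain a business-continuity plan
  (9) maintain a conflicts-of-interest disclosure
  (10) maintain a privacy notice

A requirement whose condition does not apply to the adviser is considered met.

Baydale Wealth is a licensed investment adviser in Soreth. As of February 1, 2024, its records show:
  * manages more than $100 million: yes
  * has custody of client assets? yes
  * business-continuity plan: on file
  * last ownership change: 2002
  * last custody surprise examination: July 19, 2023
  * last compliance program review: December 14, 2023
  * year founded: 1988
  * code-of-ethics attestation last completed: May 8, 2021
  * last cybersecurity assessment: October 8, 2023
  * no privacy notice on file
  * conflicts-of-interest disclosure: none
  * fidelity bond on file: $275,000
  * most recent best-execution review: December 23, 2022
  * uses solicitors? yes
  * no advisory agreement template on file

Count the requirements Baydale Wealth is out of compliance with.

8

1. condition 'uses solicitors' holds; advisory agreement template absent → not met
2. custody surprise examination 197 days ago vs limit 180 → not met
3. condition 'manages more than $100 million' holds; best-execution review 405 days ago vs limit 365 → not met
4. cybersecurity assessment 116 days ago vs limit 120 → met
5. condition 'has custody of client assets' holds; compliance program review 49 days ago vs limit 45 → not met
6. fidelity bond $275,000 < $350,000 → not met
7. code-of-ethics attestation 999 days ago vs limit 730 → not met
8. business-continuity plan present → met
9. conflicts-of-interest disclosure absent → not met
10. privacy notice absent → not met
Not met: 8 of 10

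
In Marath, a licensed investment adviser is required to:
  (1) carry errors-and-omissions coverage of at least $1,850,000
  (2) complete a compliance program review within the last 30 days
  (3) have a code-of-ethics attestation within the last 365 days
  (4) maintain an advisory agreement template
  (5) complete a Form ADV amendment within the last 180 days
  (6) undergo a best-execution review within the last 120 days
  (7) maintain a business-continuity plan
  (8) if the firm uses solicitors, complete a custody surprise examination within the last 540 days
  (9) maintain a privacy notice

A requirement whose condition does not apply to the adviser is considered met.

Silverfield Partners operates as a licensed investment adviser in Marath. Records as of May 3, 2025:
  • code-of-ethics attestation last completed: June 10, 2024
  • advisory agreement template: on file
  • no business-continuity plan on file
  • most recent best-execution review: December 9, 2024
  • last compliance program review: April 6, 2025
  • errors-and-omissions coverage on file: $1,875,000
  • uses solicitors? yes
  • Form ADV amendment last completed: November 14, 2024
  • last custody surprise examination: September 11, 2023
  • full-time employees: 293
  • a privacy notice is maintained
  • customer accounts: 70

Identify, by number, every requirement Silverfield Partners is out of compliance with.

1. errors-and-omissions coverage $1,875,000 ≥ $1,850,000 → met
2. compliance program review 27 days ago vs limit 30 → met
3. code-of-ethics attestation 327 days ago vs limit 365 → met
4. advisory agreement template present → met
5. Form ADV amendment 170 days ago vs limit 180 → met
6. best-execution review 145 days ago vs limit 120 → not met
7. business-continuity plan absent → not met
8. condition 'uses solicitors' holds; custody surprise examination 600 days ago vs limit 540 → not met
9. privacy notice present → met
Not met: 6, 7, 8

6, 7, 8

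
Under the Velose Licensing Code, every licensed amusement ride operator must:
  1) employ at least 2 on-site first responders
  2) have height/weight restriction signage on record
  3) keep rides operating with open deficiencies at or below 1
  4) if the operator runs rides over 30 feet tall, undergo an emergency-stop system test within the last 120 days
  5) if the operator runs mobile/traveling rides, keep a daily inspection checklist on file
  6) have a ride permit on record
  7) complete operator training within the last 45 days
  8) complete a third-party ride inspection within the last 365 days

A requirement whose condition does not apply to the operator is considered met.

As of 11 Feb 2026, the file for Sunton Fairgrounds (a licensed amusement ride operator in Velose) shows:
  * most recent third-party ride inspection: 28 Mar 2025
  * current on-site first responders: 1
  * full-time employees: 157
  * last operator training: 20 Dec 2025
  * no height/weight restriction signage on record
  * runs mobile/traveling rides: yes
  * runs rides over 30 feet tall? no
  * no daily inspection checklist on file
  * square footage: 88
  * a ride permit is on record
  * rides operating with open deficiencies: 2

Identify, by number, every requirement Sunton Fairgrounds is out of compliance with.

1, 2, 3, 5, 7

1. on-site first responders 1 < 2 → not met
2. height/weight restriction signage absent → not met
3. rides operating with open deficiencies 2 > 1 → not met
4. condition 'runs rides over 30 feet tall' does not hold → requirement n/a → met
5. condition 'runs mobile/traveling rides' holds; daily inspection checklist absent → not met
6. ride permit present → met
7. operator training 53 days ago vs limit 45 → not met
8. third-party ride inspection 320 days ago vs limit 365 → met
Not met: 1, 2, 3, 5, 7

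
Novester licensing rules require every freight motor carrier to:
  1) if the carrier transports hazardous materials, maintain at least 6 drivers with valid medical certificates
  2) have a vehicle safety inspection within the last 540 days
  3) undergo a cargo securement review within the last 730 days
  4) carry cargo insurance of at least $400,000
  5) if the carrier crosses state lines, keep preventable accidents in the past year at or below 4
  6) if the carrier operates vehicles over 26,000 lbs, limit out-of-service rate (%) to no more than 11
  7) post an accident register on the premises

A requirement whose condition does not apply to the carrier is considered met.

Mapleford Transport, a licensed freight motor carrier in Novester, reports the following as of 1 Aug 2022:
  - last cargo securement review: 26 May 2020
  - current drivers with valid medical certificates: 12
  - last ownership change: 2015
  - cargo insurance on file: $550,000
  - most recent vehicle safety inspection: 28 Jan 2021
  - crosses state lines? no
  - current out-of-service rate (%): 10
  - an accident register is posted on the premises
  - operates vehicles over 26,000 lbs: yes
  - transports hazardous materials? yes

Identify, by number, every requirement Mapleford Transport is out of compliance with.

1. condition 'transports hazardous materials' holds; drivers with valid medical certificates 12 ≥ 6 → met
2. vehicle safety inspection 550 days ago vs limit 540 → not met
3. cargo securement review 797 days ago vs limit 730 → not met
4. cargo insurance $550,000 ≥ $400,000 → met
5. condition 'crosses state lines' does not hold → requirement n/a → met
6. condition 'operates vehicles over 26,000 lbs' holds; out-of-service rate (%) 10 ≤ 11 → met
7. accident register present → met
Not met: 2, 3

2, 3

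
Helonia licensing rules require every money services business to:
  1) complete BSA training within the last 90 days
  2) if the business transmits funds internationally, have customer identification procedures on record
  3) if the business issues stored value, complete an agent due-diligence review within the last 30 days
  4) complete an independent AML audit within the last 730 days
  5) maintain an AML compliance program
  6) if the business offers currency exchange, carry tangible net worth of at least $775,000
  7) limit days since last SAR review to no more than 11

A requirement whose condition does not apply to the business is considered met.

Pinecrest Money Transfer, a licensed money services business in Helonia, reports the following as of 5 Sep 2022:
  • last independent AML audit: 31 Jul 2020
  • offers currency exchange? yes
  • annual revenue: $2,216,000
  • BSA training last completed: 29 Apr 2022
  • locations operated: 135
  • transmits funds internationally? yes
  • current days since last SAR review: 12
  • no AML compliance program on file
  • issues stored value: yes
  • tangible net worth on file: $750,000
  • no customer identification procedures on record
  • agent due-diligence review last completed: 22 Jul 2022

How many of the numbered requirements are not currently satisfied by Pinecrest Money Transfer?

7

1. BSA training 129 days ago vs limit 90 → not met
2. condition 'transmits funds internationally' holds; customer identification procedures absent → not met
3. condition 'issues stored value' holds; agent due-diligence review 45 days ago vs limit 30 → not met
4. independent AML audit 766 days ago vs limit 730 → not met
5. AML compliance program absent → not met
6. condition 'offers currency exchange' holds; tangible net worth $750,000 < $775,000 → not met
7. days since last SAR review 12 > 11 → not met
Not met: 7 of 7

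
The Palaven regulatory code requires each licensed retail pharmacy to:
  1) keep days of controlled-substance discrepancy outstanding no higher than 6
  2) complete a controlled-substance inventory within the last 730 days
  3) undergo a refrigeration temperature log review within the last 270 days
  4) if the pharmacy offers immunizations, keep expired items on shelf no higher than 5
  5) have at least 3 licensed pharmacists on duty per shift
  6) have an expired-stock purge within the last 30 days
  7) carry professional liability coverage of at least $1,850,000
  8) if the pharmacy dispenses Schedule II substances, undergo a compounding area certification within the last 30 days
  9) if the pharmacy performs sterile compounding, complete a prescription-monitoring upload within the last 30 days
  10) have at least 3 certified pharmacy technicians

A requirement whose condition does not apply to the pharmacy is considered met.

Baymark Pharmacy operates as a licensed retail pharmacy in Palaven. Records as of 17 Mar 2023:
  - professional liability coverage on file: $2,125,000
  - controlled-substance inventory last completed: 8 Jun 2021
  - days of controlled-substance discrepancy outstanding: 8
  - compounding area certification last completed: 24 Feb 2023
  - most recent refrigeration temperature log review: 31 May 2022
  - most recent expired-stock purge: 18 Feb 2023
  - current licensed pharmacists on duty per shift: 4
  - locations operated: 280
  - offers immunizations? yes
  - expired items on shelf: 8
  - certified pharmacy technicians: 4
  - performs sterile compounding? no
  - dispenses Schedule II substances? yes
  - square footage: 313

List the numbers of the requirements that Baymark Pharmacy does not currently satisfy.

1. days of controlled-substance discrepancy outstanding 8 > 6 → not met
2. controlled-substance inventory 647 days ago vs limit 730 → met
3. refrigeration temperature log review 290 days ago vs limit 270 → not met
4. condition 'offers immunizations' holds; expired items on shelf 8 > 5 → not met
5. licensed pharmacists on duty per shift 4 ≥ 3 → met
6. expired-stock purge 27 days ago vs limit 30 → met
7. professional liability coverage $2,125,000 ≥ $1,850,000 → met
8. condition 'dispenses Schedule II substances' holds; compounding area certification 21 days ago vs limit 30 → met
9. condition 'performs sterile compounding' does not hold → requirement n/a → met
10. certified pharmacy technicians 4 ≥ 3 → met
Not met: 1, 3, 4

1, 3, 4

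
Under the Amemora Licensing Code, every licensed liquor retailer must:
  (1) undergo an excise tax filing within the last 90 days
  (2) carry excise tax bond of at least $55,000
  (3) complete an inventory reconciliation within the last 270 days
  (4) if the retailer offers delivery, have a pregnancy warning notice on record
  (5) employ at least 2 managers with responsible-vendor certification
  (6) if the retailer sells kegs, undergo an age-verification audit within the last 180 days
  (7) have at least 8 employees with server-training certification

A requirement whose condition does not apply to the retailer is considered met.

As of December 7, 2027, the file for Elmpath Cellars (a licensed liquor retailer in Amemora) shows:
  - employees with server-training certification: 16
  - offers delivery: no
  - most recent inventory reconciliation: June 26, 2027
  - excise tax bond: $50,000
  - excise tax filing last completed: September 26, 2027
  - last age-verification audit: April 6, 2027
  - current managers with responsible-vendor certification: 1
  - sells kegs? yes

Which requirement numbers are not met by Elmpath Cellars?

1. excise tax filing 72 days ago vs limit 90 → met
2. excise tax bond $50,000 < $55,000 → not met
3. inventory reconciliation 164 days ago vs limit 270 → met
4. condition 'offers delivery' does not hold → requirement n/a → met
5. managers with responsible-vendor certification 1 < 2 → not met
6. condition 'sells kegs' holds; age-verification audit 245 days ago vs limit 180 → not met
7. employees with server-training certification 16 ≥ 8 → met
Not met: 2, 5, 6

2, 5, 6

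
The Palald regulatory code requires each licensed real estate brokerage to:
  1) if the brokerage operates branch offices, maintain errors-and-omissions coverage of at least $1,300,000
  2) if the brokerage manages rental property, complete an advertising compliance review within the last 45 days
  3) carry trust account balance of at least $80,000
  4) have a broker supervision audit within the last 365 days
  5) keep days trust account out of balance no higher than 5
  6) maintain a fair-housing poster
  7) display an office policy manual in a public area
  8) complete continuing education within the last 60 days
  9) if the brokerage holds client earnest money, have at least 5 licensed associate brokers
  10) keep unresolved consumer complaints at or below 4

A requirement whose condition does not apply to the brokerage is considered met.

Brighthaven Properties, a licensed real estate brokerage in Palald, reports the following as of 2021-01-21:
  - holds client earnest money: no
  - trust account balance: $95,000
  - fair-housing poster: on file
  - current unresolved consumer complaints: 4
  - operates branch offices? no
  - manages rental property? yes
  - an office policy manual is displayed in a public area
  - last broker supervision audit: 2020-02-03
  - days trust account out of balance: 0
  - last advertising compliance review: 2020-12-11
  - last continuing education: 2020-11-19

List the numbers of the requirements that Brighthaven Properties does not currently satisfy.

1. condition 'operates branch offices' does not hold → requirement n/a → met
2. condition 'manages rental property' holds; advertising compliance review 41 days ago vs limit 45 → met
3. trust account balance $95,000 ≥ $80,000 → met
4. broker supervision audit 353 days ago vs limit 365 → met
5. days trust account out of balance 0 ≤ 5 → met
6. fair-housing poster present → met
7. office policy manual present → met
8. continuing education 63 days ago vs limit 60 → not met
9. condition 'holds client earnest money' does not hold → requirement n/a → met
10. unresolved consumer complaints 4 ≤ 4 → met
Not met: 8

8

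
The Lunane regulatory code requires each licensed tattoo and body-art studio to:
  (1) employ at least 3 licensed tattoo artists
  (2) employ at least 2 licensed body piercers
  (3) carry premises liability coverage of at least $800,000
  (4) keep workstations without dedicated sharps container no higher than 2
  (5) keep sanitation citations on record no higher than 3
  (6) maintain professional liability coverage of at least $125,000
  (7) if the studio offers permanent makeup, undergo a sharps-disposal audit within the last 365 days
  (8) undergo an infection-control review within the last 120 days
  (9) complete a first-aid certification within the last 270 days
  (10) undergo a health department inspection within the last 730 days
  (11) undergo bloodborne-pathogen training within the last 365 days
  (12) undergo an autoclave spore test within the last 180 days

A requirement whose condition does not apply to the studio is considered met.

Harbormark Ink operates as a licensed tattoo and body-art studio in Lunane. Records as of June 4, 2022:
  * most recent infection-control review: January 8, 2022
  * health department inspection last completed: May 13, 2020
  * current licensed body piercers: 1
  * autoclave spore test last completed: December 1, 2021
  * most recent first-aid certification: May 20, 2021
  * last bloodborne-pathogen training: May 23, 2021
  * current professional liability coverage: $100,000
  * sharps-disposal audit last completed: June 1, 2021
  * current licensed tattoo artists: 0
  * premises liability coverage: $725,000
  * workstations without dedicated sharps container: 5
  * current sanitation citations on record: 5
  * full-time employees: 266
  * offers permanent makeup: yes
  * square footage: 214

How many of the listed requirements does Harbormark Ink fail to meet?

1. licensed tattoo artists 0 < 3 → not met
2. licensed body piercers 1 < 2 → not met
3. premises liability coverage $725,000 < $800,000 → not met
4. workstations without dedicated sharps container 5 > 2 → not met
5. sanitation citations on record 5 > 3 → not met
6. professional liability coverage $100,000 < $125,000 → not met
7. condition 'offers permanent makeup' holds; sharps-disposal audit 368 days ago vs limit 365 → not met
8. infection-control review 147 days ago vs limit 120 → not met
9. first-aid certification 380 days ago vs limit 270 → not met
10. health department inspection 752 days ago vs limit 730 → not met
11. bloodborne-pathogen training 377 days ago vs limit 365 → not met
12. autoclave spore test 185 days ago vs limit 180 → not met
Not met: 12 of 12

12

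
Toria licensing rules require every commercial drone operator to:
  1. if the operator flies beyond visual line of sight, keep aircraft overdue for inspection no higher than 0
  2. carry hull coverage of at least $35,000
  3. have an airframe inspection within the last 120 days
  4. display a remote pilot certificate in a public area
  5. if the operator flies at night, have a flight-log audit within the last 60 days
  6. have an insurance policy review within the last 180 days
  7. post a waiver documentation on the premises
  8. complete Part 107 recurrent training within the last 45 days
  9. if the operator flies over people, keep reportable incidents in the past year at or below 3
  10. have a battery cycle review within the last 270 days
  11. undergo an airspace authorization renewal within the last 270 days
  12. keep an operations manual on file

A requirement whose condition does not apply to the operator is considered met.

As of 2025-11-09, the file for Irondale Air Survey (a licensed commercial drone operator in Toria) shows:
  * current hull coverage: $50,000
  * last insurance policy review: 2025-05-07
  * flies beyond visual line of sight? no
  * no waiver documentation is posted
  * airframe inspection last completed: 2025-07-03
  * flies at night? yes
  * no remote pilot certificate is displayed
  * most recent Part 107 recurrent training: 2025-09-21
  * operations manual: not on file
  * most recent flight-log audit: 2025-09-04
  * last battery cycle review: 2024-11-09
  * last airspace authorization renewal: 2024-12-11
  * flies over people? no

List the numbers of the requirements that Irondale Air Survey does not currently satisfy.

1. condition 'flies beyond visual line of sight' does not hold → requirement n/a → met
2. hull coverage $50,000 ≥ $35,000 → met
3. airframe inspection 129 days ago vs limit 120 → not met
4. remote pilot certificate absent → not met
5. condition 'flies at night' holds; flight-log audit 66 days ago vs limit 60 → not met
6. insurance policy review 186 days ago vs limit 180 → not met
7. waiver documentation absent → not met
8. Part 107 recurrent training 49 days ago vs limit 45 → not met
9. condition 'flies over people' does not hold → requirement n/a → met
10. battery cycle review 365 days ago vs limit 270 → not met
11. airspace authorization renewal 333 days ago vs limit 270 → not met
12. operations manual absent → not met
Not met: 3, 4, 5, 6, 7, 8, 10, 11, 12

3, 4, 5, 6, 7, 8, 10, 11, 12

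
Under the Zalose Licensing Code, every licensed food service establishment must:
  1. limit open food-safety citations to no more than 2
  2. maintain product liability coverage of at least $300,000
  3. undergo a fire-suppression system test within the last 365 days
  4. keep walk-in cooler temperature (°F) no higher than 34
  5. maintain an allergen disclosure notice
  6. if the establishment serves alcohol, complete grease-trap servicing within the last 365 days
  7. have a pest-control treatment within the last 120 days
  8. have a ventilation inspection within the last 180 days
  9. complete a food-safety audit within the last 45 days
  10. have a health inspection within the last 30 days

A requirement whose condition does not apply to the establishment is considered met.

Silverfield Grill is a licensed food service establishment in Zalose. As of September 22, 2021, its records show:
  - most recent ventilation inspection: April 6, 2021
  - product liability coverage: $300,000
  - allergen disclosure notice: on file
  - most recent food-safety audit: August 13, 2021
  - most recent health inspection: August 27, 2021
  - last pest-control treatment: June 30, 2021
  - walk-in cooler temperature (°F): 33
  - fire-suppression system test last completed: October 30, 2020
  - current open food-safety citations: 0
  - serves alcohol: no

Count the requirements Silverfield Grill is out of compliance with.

0

1. open food-safety citations 0 ≤ 2 → met
2. product liability coverage $300,000 ≥ $300,000 → met
3. fire-suppression system test 327 days ago vs limit 365 → met
4. walk-in cooler temperature (°F) 33 ≤ 34 → met
5. allergen disclosure notice present → met
6. condition 'serves alcohol' does not hold → requirement n/a → met
7. pest-control treatment 84 days ago vs limit 120 → met
8. ventilation inspection 169 days ago vs limit 180 → met
9. food-safety audit 40 days ago vs limit 45 → met
10. health inspection 26 days ago vs limit 30 → met
Not met: 0 of 10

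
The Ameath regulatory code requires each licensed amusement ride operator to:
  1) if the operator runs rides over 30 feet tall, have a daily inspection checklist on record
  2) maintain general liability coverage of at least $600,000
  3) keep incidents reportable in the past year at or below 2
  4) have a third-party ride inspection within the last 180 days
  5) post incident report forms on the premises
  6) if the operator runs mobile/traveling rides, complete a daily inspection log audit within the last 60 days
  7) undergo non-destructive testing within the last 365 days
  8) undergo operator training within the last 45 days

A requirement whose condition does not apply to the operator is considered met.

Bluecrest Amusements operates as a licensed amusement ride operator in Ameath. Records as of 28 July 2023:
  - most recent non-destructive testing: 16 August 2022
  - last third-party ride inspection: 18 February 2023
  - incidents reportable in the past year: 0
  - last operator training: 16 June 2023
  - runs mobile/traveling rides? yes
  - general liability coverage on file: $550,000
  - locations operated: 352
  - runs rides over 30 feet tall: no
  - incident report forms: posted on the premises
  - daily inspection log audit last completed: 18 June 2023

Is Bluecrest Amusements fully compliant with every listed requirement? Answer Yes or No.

No

1. condition 'runs rides over 30 feet tall' does not hold → requirement n/a → met
2. general liability coverage $550,000 < $600,000 → not met
3. incidents reportable in the past year 0 ≤ 2 → met
4. third-party ride inspection 160 days ago vs limit 180 → met
5. incident report forms present → met
6. condition 'runs mobile/traveling rides' holds; daily inspection log audit 40 days ago vs limit 60 → met
7. non-destructive testing 346 days ago vs limit 365 → met
8. operator training 42 days ago vs limit 45 → met
Not met: 2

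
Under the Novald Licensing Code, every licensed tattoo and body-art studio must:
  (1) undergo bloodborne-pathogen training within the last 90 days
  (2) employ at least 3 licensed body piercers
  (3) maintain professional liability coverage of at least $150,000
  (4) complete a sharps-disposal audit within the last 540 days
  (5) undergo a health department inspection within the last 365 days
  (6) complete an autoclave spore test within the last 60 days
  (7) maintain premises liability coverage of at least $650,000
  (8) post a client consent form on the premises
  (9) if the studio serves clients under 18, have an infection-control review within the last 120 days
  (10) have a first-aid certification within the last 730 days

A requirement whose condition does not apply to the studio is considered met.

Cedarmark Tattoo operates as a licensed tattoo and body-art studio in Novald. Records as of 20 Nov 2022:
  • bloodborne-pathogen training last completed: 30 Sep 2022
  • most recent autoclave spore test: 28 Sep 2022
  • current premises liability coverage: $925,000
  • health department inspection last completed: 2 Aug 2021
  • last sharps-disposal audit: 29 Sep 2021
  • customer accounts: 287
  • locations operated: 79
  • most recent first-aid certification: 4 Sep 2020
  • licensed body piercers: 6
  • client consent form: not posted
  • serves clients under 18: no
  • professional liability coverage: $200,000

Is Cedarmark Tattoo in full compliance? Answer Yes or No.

1. bloodborne-pathogen training 51 days ago vs limit 90 → met
2. licensed body piercers 6 ≥ 3 → met
3. professional liability coverage $200,000 ≥ $150,000 → met
4. sharps-disposal audit 417 days ago vs limit 540 → met
5. health department inspection 475 days ago vs limit 365 → not met
6. autoclave spore test 53 days ago vs limit 60 → met
7. premises liability coverage $925,000 ≥ $650,000 → met
8. client consent form absent → not met
9. condition 'serves clients under 18' does not hold → requirement n/a → met
10. first-aid certification 807 days ago vs limit 730 → not met
Not met: 5, 8, 10

No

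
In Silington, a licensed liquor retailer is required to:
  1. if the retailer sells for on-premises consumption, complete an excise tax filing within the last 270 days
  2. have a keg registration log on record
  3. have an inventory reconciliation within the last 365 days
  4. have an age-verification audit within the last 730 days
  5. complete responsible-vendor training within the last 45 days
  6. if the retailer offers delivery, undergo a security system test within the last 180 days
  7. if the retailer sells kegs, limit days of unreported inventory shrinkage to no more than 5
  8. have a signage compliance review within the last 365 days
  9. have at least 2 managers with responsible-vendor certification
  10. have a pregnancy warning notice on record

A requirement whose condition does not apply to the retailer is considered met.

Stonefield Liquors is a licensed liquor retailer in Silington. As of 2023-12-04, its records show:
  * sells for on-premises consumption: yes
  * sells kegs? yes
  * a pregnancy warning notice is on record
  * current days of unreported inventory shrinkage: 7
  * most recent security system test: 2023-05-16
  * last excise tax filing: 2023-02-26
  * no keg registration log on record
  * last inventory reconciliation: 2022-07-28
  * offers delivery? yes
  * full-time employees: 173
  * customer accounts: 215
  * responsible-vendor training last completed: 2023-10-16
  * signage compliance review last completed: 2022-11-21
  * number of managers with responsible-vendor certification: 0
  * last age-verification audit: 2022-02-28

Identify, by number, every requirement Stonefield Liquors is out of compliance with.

1, 2, 3, 5, 6, 7, 8, 9

1. condition 'sells for on-premises consumption' holds; excise tax filing 281 days ago vs limit 270 → not met
2. keg registration log absent → not met
3. inventory reconciliation 494 days ago vs limit 365 → not met
4. age-verification audit 644 days ago vs limit 730 → met
5. responsible-vendor training 49 days ago vs limit 45 → not met
6. condition 'offers delivery' holds; security system test 202 days ago vs limit 180 → not met
7. condition 'sells kegs' holds; days of unreported inventory shrinkage 7 > 5 → not met
8. signage compliance review 378 days ago vs limit 365 → not met
9. managers with responsible-vendor certification 0 < 2 → not met
10. pregnancy warning notice present → met
Not met: 1, 2, 3, 5, 6, 7, 8, 9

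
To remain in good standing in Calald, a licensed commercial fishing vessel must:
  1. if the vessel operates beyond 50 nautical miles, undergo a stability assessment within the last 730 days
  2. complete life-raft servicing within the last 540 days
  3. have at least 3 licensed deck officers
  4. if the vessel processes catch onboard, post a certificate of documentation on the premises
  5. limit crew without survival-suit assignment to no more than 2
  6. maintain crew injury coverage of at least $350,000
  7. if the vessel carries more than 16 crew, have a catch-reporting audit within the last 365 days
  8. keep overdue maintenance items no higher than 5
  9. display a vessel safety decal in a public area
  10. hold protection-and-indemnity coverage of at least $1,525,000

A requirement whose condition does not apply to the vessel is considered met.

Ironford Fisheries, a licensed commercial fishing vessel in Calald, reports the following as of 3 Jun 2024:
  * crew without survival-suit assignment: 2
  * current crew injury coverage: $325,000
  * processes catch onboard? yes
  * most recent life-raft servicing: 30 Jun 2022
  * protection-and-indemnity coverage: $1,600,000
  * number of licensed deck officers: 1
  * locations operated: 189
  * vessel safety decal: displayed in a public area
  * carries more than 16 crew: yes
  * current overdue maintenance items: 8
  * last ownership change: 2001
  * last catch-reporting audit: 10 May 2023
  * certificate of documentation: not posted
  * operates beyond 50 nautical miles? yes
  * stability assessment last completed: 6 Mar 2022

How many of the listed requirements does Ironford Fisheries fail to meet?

7

1. condition 'operates beyond 50 nautical miles' holds; stability assessment 820 days ago vs limit 730 → not met
2. life-raft servicing 704 days ago vs limit 540 → not met
3. licensed deck officers 1 < 3 → not met
4. condition 'processes catch onboard' holds; certificate of documentation absent → not met
5. crew without survival-suit assignment 2 ≤ 2 → met
6. crew injury coverage $325,000 < $350,000 → not met
7. condition 'carries more than 16 crew' holds; catch-reporting audit 390 days ago vs limit 365 → not met
8. overdue maintenance items 8 > 5 → not met
9. vessel safety decal present → met
10. protection-and-indemnity coverage $1,600,000 ≥ $1,525,000 → met
Not met: 7 of 10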